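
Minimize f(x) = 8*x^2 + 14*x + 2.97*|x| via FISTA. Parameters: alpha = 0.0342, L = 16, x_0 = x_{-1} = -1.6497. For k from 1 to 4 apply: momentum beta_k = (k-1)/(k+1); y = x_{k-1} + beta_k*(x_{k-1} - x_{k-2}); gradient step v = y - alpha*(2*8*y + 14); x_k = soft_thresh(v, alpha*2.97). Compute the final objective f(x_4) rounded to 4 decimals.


FISTA on f(x) = 8*x^2 + 14*x + 2.97*|x|
L = 16, alpha = 0.0342
Iteration 1: beta = 0.0, y = -1.6497 + 0.0*(-1.6497 + 1.6497) = -1.6497
  grad(y) = -12.3952, v = y - alpha*grad = -1.2258
  prox(v) = soft_thresh(-1.2258, 0.1016) = -1.1242
Iteration 2: beta = 0.3333, y = -1.1242 + 0.3333*(-1.1242 + 1.6497) = -0.949
  grad(y) = -1.1848, v = y - alpha*grad = -0.9085
  prox(v) = soft_thresh(-0.9085, 0.1016) = -0.807
Iteration 3: beta = 0.5, y = -0.807 + 0.5*(-0.807 + 1.1242) = -0.6483
  grad(y) = 3.6268, v = y - alpha*grad = -0.7724
  prox(v) = soft_thresh(-0.7724, 0.1016) = -0.6708
Iteration 4: beta = 0.6, y = -0.6708 + 0.6*(-0.6708 + 0.807) = -0.5891
  grad(y) = 4.5746, v = y - alpha*grad = -0.7455
  prox(v) = soft_thresh(-0.7455, 0.1016) = -0.644
f(x_4) = 8*(-0.644)^2 + 14*(-0.644) + 2.97*|-0.644| = -3.7854


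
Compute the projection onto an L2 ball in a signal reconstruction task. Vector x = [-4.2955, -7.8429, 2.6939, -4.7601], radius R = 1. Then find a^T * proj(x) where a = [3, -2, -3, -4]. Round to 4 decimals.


Step 1: Compute ||x|| (intermediates to 6 decimals).
||x|| = sqrt((-4.2955)^2 + (-7.8429)^2 + 2.6939^2 + (-4.7601)^2) = 10.482273
Step 2: Project.
Since ||x|| > R, scale = R/||x|| = 1/10.482273 = 0.095399, proj(x) = scale * x
proj(x) = [-0.409786, -0.748205, 0.256995, -0.454109]
Step 3: Dot product.
a^T * proj(x) = 3*(-0.409786) - 2*(-0.748205) - 3*0.256995 - 4*(-0.454109) = 1.3125


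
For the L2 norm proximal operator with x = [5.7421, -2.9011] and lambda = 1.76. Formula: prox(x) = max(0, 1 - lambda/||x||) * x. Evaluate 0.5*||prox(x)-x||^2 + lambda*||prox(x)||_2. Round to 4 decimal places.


Step 1: Compute ||x||.
||x|| = 6.4334
Step 2: Compute scaling factor.
scale = max(0, 1 - 1.76/6.4334) = 0.7264
Step 3: prox(x) = [4.1712, -2.1074]
||prox(x)|| = 4.6734
Step 4: Proximal objective.
0.5*||prox-x||^2 = 1.5488
lambda*||prox|| = 8.2252
Total = 9.7739


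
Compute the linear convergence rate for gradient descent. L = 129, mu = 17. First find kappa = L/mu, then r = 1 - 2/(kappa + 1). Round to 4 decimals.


Step 1: Compute the condition number.
kappa = L/mu = 129/17 = 7.5882
Step 2: Compute the convergence rate.
r = 1 - 2/(kappa + 1) = 1 - 2*mu/(L + mu) = (L - mu)/(L + mu) = 112/146 = 0.7671


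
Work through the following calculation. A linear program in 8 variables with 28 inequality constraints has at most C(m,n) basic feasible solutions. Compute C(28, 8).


Each vertex corresponds to some choice of n active constraints out of m, so the number of vertices is at most C(m, n) = m! / (n!(m-n)!).
m = 28, n = 8
Numerator: 28 * 27 * 26 * 25 * 24 * 23 * 22 * 21
Denominator: 8! = 40320
C(28, 8) = 3108105


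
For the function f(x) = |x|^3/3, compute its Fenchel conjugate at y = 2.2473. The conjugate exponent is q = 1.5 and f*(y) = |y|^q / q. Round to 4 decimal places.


The conjugate exponent q satisfies 1/p + 1/q = 1.
p = 3, so q = 3/(3 - 1) = 1.5
|y|^q = 2.2473^1.5 = 3.3689
f*(2.2473) = 3.3689 / 1.5 = 2.246


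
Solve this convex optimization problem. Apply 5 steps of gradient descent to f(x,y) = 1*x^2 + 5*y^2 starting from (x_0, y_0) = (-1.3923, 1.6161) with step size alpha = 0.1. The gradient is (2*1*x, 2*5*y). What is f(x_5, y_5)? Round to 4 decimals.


Gradient descent on f(x,y) = 1*x^2 + 5*y^2.
Starting point: (-1.3923, 1.6161), alpha = 0.1
Step 1: grad_x = 2*1*-1.3923 = -2.7846, grad_y = 2*5*1.6161 = 16.161
  x_1 = -1.3923 - 0.1*-2.7846 = -1.1138
  y_1 = 1.6161 - 0.1*16.161 = -0.0
Step 2: grad_x = 2*1*-1.1138 = -2.2277, grad_y = 2*5*-0.0 = -0.0
  x_2 = -1.1138 - 0.1*-2.2277 = -0.8911
  y_2 = -0.0 - 0.1*-0.0 = 0.0
Step 3: grad_x = 2*1*-0.8911 = -1.7821, grad_y = 2*5*0.0 = 0.0
  x_3 = -0.8911 - 0.1*-1.7821 = -0.7129
  y_3 = 0.0 - 0.1*0.0 = 0.0
Step 4: grad_x = 2*1*-0.7129 = -1.4257, grad_y = 2*5*0.0 = 0.0
  x_4 = -0.7129 - 0.1*-1.4257 = -0.5703
  y_4 = 0.0 - 0.1*0.0 = 0.0
Step 5: grad_x = 2*1*-0.5703 = -1.1406, grad_y = 2*5*0.0 = 0.0
  x_5 = -0.5703 - 0.1*-1.1406 = -0.4562
  y_5 = 0.0 - 0.1*0.0 = 0.0
f(-0.4562, 0.0) = 1*(-0.4562)^2 + 5*0.0^2 = 0.2081


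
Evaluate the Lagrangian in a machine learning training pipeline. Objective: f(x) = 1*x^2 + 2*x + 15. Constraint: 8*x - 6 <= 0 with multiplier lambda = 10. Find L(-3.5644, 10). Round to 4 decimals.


Step 1: Evaluate f(x).
f(-3.5644) = 1*(-3.5644)^2 + 2*(-3.5644) + 15 = 20.5761
Step 2: Evaluate g(x).
g(-3.5644) = 8*-3.5644 - 6 = -34.5152
Step 3: Compute Lagrangian.
L = 20.5761 + 10*-34.5152 = -324.5759


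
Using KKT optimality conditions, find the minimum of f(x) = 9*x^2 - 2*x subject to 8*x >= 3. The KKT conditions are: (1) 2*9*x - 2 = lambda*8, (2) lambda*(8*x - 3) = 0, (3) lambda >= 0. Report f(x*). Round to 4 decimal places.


Step 1: Try lambda = 0 (constraint inactive).
x_unc = 2/(2*9) = 0.1111
Check: 8*0.1111 = 0.8888 < 3 -- violated!
Step 2: Constraint must be active: 8*x = 3
x* = 3/8 = 0.375
lambda = (2*9*0.375 - 2)/8 = 0.5938
Step 3: Compute optimal value.
f(x*) = 9*0.375^2 - 2*0.375 = 0.5156


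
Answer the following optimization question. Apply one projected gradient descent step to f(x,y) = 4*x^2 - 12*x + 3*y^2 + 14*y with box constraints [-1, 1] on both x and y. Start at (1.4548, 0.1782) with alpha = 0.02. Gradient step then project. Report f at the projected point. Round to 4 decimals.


Step 1: Compute gradient at (1.4548, 0.1782).
grad_x = 2*4*1.4548 - 12 = -0.3616
grad_y = 2*3*0.1782 + 14 = 15.0692
Step 2: Gradient step.
x_raw = 1.4548 - 0.02*-0.3616 = 1.462
y_raw = 0.1782 - 0.02*15.0692 = -0.1232
Step 3: Project onto [-1, 1].
x_proj = clip(1.462) = 1.0
y_proj = clip(-0.1232) = -0.1232
Step 4: Evaluate f.
f(1.0, -0.1232) = -9.6791


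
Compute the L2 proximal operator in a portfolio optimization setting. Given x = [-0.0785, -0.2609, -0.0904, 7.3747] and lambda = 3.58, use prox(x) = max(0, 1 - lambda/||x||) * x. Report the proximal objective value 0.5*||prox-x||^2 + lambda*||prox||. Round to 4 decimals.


Step 1: Compute ||x||.
||x|| = 7.3803
Step 2: Compute scaling factor.
scale = max(0, 1 - 3.58/7.3803) = 0.5149
Step 3: prox(x) = [-0.0404, -0.1343, -0.0465, 3.7974]
||prox(x)|| = 3.8003
Step 4: Proximal objective.
0.5*||prox-x||^2 = 6.4082
lambda*||prox|| = 13.6051
Total = 20.0132


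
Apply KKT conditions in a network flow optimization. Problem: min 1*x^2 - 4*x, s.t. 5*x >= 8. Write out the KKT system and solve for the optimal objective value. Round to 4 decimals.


Step 1: Try lambda = 0 (constraint inactive).
Stationarity: 2*1*x - 4 = 0
x* = 4/(2*1) = 2.0
Check constraint: 5*2.0 = 10.0 >= 8 -- satisfied.
Step 2: Compute optimal value.
f(x*) = 1*2.0^2 - 4*2.0 = -4.0


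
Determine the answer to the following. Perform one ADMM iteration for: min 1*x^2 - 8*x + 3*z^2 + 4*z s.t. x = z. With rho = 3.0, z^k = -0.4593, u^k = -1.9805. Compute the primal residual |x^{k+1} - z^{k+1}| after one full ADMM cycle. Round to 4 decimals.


ADMM iteration with rho = 3.0, z^k = -0.4593, u^k = -1.9805
Step 1: x-update.
Minimize 1*x^2 - 8*x + (3.0/2)*(x + 0.4593 - 1.9805)^2
FOC: (2*1 + 3.0)*x = 8 + 3.0*(-0.4593 + 1.9805)
x^{k+1} = 2.5127
Step 2: z-update.
Minimize 3*z^2 + 4*z + (3.0/2)*(2.5127 - z - 1.9805)^2
FOC: (2*3 + 3.0)*z = -4 + 3.0*(2.5127 - 1.9805)
z^{k+1} = -0.267
Step 3: u-update.
u^{k+1} = -1.9805 + 2.5127 + 0.267 = 0.7993
Step 4: Primal residual = |2.5127 + 0.267| = 2.7798


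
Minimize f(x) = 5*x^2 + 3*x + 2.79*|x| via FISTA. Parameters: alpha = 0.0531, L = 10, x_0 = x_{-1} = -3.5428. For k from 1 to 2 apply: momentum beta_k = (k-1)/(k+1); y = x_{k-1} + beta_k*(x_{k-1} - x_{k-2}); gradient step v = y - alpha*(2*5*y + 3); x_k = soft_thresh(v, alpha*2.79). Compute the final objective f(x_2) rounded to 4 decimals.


FISTA on f(x) = 5*x^2 + 3*x + 2.79*|x|
L = 10, alpha = 0.0531
Iteration 1: beta = 0.0, y = -3.5428 + 0.0*(-3.5428 + 3.5428) = -3.5428
  grad(y) = -32.428, v = y - alpha*grad = -1.8209
  prox(v) = soft_thresh(-1.8209, 0.1481) = -1.6727
Iteration 2: beta = 0.3333, y = -1.6727 + 0.3333*(-1.6727 + 3.5428) = -1.0494
  grad(y) = -7.4937, v = y - alpha*grad = -0.6515
  prox(v) = soft_thresh(-0.6515, 0.1481) = -0.5033
f(x_2) = 5*(-0.5033)^2 + 3*(-0.5033) + 2.79*|-0.5033| = 1.1609


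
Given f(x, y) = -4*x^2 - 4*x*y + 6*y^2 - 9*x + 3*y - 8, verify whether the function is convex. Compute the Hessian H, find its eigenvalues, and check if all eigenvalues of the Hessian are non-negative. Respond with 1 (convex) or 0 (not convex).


The Hessian of f(x,y) = -4*x^2 - 4*x*y + 6*y^2 - 9*x + 3*y - 8 is:
H = [[-8, -4], [-4, 12]]
Trace = -8 + 12 = 4
Determinant = -8*12 - (-4)^2 = -112
Discriminant = (4)^2 - 4*-112 = 464.0
Eigenvalues: lambda_1 = -8.7703, lambda_2 = 12.7703
The function is not convex.

0


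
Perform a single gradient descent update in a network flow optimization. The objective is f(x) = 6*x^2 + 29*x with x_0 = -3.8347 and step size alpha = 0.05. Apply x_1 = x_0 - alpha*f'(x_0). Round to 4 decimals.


We compute the gradient at x_0 and apply the update.
f'(x) = 12*x + 29
f'(-3.8347) = 12*-3.8347 + 29 = -17.0164
x_1 = -3.8347 - 0.05*-17.0164 = -2.9839


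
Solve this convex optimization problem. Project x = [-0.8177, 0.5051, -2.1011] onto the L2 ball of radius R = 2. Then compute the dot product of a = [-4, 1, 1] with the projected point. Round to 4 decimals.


Step 1: Compute ||x|| (intermediates to 6 decimals).
||x|| = sqrt((-0.8177)^2 + 0.5051^2 + (-2.1011)^2) = 2.310494
Step 2: Project.
Since ||x|| > R, scale = R/||x|| = 2/2.310494 = 0.865616, proj(x) = scale * x
proj(x) = [-0.707814, 0.437223, -1.818746]
Step 3: Dot product.
a^T * proj(x) = -4*(-0.707814) + 1*0.437223 + 1*(-1.818746) = 1.4497


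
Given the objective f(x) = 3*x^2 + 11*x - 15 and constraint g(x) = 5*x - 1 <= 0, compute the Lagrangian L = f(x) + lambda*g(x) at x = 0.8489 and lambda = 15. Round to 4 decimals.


Step 1: Evaluate f(x).
f(0.8489) = 3*0.8489^2 + 11*0.8489 - 15 = -3.5002
Step 2: Evaluate g(x).
g(0.8489) = 5*0.8489 - 1 = 3.2445
Step 3: Compute Lagrangian.
L = -3.5002 + 15*3.2445 = 45.1673


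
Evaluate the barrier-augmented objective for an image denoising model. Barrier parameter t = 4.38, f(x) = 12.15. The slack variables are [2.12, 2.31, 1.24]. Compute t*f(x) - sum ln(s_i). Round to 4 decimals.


Step 1: Compute log-barrier.
ln values: [0.7514, 0.8372, 0.2151]
phi = -(0.7514 + 0.8372 + 0.2151) = -1.8038
Step 2: Compute augmented objective.
t*f(x) = 4.38*12.15 = 53.217
Total = 53.217 - 1.8038 = 51.4132


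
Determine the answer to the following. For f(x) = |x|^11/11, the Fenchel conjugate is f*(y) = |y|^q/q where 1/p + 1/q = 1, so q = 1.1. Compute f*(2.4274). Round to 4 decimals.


The conjugate exponent q satisfies 1/p + 1/q = 1.
p = 11, so q = 11/(11 - 1) = 1.1
|y|^q = 2.4274^1.1 = 2.6525
f*(2.4274) = 2.6525 / 1.1 = 2.4114


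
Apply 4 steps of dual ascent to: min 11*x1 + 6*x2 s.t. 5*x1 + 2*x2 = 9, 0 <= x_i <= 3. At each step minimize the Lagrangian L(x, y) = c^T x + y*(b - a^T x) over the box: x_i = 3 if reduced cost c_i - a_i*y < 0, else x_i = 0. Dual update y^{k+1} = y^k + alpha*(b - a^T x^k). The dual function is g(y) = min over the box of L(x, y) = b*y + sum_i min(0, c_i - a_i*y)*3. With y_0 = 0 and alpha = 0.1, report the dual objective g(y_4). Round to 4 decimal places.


Dual ascent for LP: min 11*x1 + 6*x2, 5*x1 + 2*x2 = 9, 0 <= x_i <= 3
Step 1: y^k = 0.0, reduced costs: (11.0, 6.0)
  x^k = (0.0, 0.0), subgradient = b - a^T x = 9.0
  y^{k+1} = 0.0 + 0.1*9.0 = 0.9
Step 2: y^k = 0.9, reduced costs: (6.5, 4.2)
  x^k = (0.0, 0.0), subgradient = b - a^T x = 9.0
  y^{k+1} = 0.9 + 0.1*9.0 = 1.8
Step 3: y^k = 1.8, reduced costs: (2.0, 2.4)
  x^k = (0.0, 0.0), subgradient = b - a^T x = 9.0
  y^{k+1} = 1.8 + 0.1*9.0 = 2.7
Step 4: y^k = 2.7, reduced costs: (-2.5, 0.6)
  x^k = (3.0, 0.0), subgradient = b - a^T x = -6.0
  y^{k+1} = 2.7 + 0.1*-6.0 = 2.1
Dual objective at y_4 = 2.1: reduced costs (0.5, 1.8), box minimizer x = (0.0, 0.0)
g(y_4) = b*y + (c1 - a1*y)*x1 + (c2 - a2*y)*x2 = 9*2.1 + 0.5*0.0 + 1.8*0.0 = 18.9 + 0.0 + 0.0 = 18.9


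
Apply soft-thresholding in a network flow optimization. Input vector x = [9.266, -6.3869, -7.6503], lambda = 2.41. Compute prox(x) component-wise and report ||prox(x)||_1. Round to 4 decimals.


Soft-thresholding with lambda = 2.41:
prox(9.266) = sign(9.266)*max(|9.266| - 2.41, 0) = 6.856
prox(-6.3869) = sign(-6.3869)*max(|-6.3869| - 2.41, 0) = -3.9769
prox(-7.6503) = sign(-7.6503)*max(|-7.6503| - 2.41, 0) = -5.2403
prox(x) = [6.856, -3.9769, -5.2403]
||prox(x)||_1 = 6.856 + 3.9769 + 5.2403 = 16.0732


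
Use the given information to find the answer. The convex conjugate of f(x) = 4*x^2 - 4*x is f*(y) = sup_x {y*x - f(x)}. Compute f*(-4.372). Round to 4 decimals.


f*(y) = sup_x {y*x - a*x^2 - b*x} = sup_x {(y-b)*x - a*x^2}
FOC: (y - b) - 2a*x = 0 => x* = (y - b)/(2a)
x* = (-4.372 + 4)/(2*4) = -0.0465
f*(-4.372) = (y-b)^2/(4a) = (-4.372 + 4)^2/(4*4)
= 0.1384/16 = 0.0086


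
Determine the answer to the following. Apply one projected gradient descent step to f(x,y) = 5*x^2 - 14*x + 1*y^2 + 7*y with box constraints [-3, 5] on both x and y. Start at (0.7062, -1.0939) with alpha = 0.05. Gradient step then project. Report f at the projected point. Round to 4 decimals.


Step 1: Compute gradient at (0.7062, -1.0939).
grad_x = 2*5*0.7062 - 14 = -6.938
grad_y = 2*1*-1.0939 + 7 = 4.8122
Step 2: Gradient step.
x_raw = 0.7062 - 0.05*-6.938 = 1.0531
y_raw = -1.0939 - 0.05*4.8122 = -1.3345
Step 3: Project onto [-3, 5].
x_proj = clip(1.0531) = 1.0531
y_proj = clip(-1.3345) = -1.3345
Step 4: Evaluate f.
f(1.0531, -1.3345) = -16.759


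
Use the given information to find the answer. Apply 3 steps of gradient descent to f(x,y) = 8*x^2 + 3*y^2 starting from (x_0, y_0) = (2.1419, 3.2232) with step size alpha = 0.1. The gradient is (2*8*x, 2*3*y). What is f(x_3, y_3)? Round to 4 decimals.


Gradient descent on f(x,y) = 8*x^2 + 3*y^2.
Starting point: (2.1419, 3.2232), alpha = 0.1
Step 1: grad_x = 2*8*2.1419 = 34.2704, grad_y = 2*3*3.2232 = 19.3392
  x_1 = 2.1419 - 0.1*34.2704 = -1.2851
  y_1 = 3.2232 - 0.1*19.3392 = 1.2893
Step 2: grad_x = 2*8*-1.2851 = -20.5622, grad_y = 2*3*1.2893 = 7.7357
  x_2 = -1.2851 - 0.1*-20.5622 = 0.7711
  y_2 = 1.2893 - 0.1*7.7357 = 0.5157
Step 3: grad_x = 2*8*0.7711 = 12.3373, grad_y = 2*3*0.5157 = 3.0943
  x_3 = 0.7711 - 0.1*12.3373 = -0.4627
  y_3 = 0.5157 - 0.1*3.0943 = 0.2063
f(-0.4627, 0.2063) = 8*(-0.4627)^2 + 3*0.2063^2 = 1.84


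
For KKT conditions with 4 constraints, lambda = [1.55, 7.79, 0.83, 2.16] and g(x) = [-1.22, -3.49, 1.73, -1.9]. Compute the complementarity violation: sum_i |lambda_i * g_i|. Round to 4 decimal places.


KKT complementary slackness check:
lambda_1 * g_1 = 1.55 * -1.22 = -1.891
lambda_2 * g_2 = 7.79 * -3.49 = -27.1871
lambda_3 * g_3 = 0.83 * 1.73 = 1.4359
lambda_4 * g_4 = 2.16 * -1.9 = -4.104
Total violation = 1.891 + 27.1871 + 1.4359 + 4.104 = 34.618


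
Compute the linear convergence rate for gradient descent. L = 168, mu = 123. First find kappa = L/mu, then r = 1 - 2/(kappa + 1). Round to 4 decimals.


Step 1: Compute the condition number.
kappa = L/mu = 168/123 = 1.3659
Step 2: Compute the convergence rate.
r = 1 - 2/(kappa + 1) = 1 - 2*mu/(L + mu) = (L - mu)/(L + mu) = 45/291 = 0.1546


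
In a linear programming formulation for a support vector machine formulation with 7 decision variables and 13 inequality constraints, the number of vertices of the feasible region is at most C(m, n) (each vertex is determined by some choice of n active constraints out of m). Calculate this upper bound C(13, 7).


Each vertex corresponds to some choice of n active constraints out of m, so the number of vertices is at most C(m, n) = m! / (n!(m-n)!).
m = 13, n = 7
Numerator: 13 * 12 * 11 * 10 * 9 * 8 * 7
Denominator: 7! = 5040
C(13, 7) = 1716


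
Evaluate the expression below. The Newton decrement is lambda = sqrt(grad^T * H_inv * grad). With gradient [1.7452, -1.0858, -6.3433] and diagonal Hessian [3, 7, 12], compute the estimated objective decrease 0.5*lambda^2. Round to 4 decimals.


Step 1: H is diagonal, so H^(-1) * g = [0.5817, -0.1551, -0.5286].
Step 2: g^T H^(-1) g = sum_i g_i^2 / H_ii
  = (1.7452)^2/3 + (-1.0858)^2/7 + (-6.3433)^2/12
  = 1.0152 + 0.1684 + 3.3531 = 4.5368
Step 3: Objective decrease = 0.5 * g^T H^(-1) g = 2.2684


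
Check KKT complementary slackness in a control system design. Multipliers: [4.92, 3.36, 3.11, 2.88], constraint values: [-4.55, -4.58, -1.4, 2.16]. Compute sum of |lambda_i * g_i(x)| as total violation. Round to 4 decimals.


KKT complementary slackness check:
lambda_1 * g_1 = 4.92 * -4.55 = -22.386
lambda_2 * g_2 = 3.36 * -4.58 = -15.3888
lambda_3 * g_3 = 3.11 * -1.4 = -4.354
lambda_4 * g_4 = 2.88 * 2.16 = 6.2208
Total violation = 22.386 + 15.3888 + 4.354 + 6.2208 = 48.3496


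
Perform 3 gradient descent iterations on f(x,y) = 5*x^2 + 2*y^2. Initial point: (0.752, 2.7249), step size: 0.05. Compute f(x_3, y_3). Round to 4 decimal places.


Gradient descent on f(x,y) = 5*x^2 + 2*y^2.
Starting point: (0.752, 2.7249), alpha = 0.05
Step 1: grad_x = 2*5*0.752 = 7.52, grad_y = 2*2*2.7249 = 10.8996
  x_1 = 0.752 - 0.05*7.52 = 0.376
  y_1 = 2.7249 - 0.05*10.8996 = 2.1799
Step 2: grad_x = 2*5*0.376 = 3.76, grad_y = 2*2*2.1799 = 8.7197
  x_2 = 0.376 - 0.05*3.76 = 0.188
  y_2 = 2.1799 - 0.05*8.7197 = 1.7439
Step 3: grad_x = 2*5*0.188 = 1.88, grad_y = 2*2*1.7439 = 6.9757
  x_3 = 0.188 - 0.05*1.88 = 0.094
  y_3 = 1.7439 - 0.05*6.9757 = 1.3951
f(0.094, 1.3951) = 5*0.094^2 + 2*1.3951^2 = 3.9371


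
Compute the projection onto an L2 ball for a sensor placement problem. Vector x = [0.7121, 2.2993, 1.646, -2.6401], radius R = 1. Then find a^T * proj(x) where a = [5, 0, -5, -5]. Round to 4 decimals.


Step 1: Compute ||x|| (intermediates to 6 decimals).
||x|| = sqrt(0.7121^2 + 2.2993^2 + 1.646^2 + (-2.6401)^2) = 3.933613
Step 2: Project.
Since ||x|| > R, scale = R/||x|| = 1/3.933613 = 0.254219, proj(x) = scale * x
proj(x) = [0.181029, 0.584526, 0.418444, -0.671164]
Step 3: Dot product.
a^T * proj(x) = 5*0.181029 + 0*0.584526 - 5*0.418444 - 5*(-0.671164) = 2.1687


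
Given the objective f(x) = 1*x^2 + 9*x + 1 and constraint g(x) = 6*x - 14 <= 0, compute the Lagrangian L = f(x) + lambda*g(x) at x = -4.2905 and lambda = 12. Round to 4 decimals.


Step 1: Evaluate f(x).
f(-4.2905) = 1*(-4.2905)^2 + 9*(-4.2905) + 1 = -19.2061
Step 2: Evaluate g(x).
g(-4.2905) = 6*-4.2905 - 14 = -39.743
Step 3: Compute Lagrangian.
L = -19.2061 + 12*-39.743 = -496.1221


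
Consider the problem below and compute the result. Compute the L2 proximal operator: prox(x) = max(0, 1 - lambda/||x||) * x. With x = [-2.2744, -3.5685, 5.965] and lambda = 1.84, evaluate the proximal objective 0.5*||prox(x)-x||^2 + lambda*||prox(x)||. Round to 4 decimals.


Step 1: Compute ||x||.
||x|| = 7.3136
Step 2: Compute scaling factor.
scale = max(0, 1 - 1.84/7.3136) = 0.7484
Step 3: prox(x) = [-1.7022, -2.6707, 4.4643]
||prox(x)|| = 5.4736
Step 4: Proximal objective.
0.5*||prox-x||^2 = 1.6928
lambda*||prox|| = 10.0714
Total = 11.7642


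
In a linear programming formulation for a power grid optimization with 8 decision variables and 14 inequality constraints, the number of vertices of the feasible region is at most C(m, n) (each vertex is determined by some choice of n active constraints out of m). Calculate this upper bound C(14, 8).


Each vertex corresponds to some choice of n active constraints out of m, so the number of vertices is at most C(m, n) = m! / (n!(m-n)!).
m = 14, n = 8
Numerator: 14 * 13 * 12 * 11 * 10 * 9 * 8 * 7
Denominator: 8! = 40320
C(14, 8) = 3003


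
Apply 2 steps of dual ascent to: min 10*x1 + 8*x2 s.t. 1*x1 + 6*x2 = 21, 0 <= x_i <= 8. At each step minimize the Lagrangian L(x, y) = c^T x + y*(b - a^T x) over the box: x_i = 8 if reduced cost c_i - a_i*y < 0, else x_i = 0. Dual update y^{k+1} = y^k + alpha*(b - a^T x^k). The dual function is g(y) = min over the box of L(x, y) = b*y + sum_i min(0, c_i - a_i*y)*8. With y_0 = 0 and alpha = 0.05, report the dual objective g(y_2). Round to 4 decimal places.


Dual ascent for LP: min 10*x1 + 8*x2, 1*x1 + 6*x2 = 21, 0 <= x_i <= 8
Step 1: y^k = 0.0, reduced costs: (10.0, 8.0)
  x^k = (0.0, 0.0), subgradient = b - a^T x = 21.0
  y^{k+1} = 0.0 + 0.05*21.0 = 1.05
Step 2: y^k = 1.05, reduced costs: (8.95, 1.7)
  x^k = (0.0, 0.0), subgradient = b - a^T x = 21.0
  y^{k+1} = 1.05 + 0.05*21.0 = 2.1
Dual objective at y_2 = 2.1: reduced costs (7.9, -4.6), box minimizer x = (0.0, 8.0)
g(y_2) = b*y + (c1 - a1*y)*x1 + (c2 - a2*y)*x2 = 21*2.1 + 7.9*0.0 + (-4.6)*8.0 = 44.1 + 0.0 - 36.8 = 7.3


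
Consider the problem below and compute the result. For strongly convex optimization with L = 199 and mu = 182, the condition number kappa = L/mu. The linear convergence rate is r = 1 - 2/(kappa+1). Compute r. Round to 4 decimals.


Step 1: Compute the condition number.
kappa = L/mu = 199/182 = 1.0934
Step 2: Compute the convergence rate.
r = 1 - 2/(kappa + 1) = 1 - 2*mu/(L + mu) = (L - mu)/(L + mu) = 17/381 = 0.0446


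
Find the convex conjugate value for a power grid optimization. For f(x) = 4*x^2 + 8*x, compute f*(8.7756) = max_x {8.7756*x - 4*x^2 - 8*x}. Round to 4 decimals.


f*(y) = sup_x {y*x - a*x^2 - b*x} = sup_x {(y-b)*x - a*x^2}
FOC: (y - b) - 2a*x = 0 => x* = (y - b)/(2a)
x* = (8.7756 - 8)/(2*4) = 0.097
f*(8.7756) = (y-b)^2/(4a) = (8.7756 - 8)^2/(4*4)
= 0.6016/16 = 0.0376


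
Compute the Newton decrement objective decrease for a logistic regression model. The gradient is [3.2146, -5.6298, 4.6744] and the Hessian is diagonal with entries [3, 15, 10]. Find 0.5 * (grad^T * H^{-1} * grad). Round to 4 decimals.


Step 1: H is diagonal, so H^(-1) * g = [1.0715, -0.3753, 0.4674].
Step 2: g^T H^(-1) g = sum_i g_i^2 / H_ii
  = (3.2146)^2/3 + (-5.6298)^2/15 + (4.6744)^2/10
  = 3.4446 + 2.113 + 2.185 = 7.7425
Step 3: Objective decrease = 0.5 * g^T H^(-1) g = 3.8713


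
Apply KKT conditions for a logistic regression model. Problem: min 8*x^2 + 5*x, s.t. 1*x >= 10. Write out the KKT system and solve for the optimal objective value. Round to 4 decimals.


Step 1: Try lambda = 0 (constraint inactive).
x_unc = -5/(2*8) = -0.3125
Check: 1*-0.3125 = -0.3125 < 10 -- violated!
Step 2: Constraint must be active: 1*x = 10
x* = 10/1 = 10.0
lambda = (2*8*10.0 + 5)/1 = 165.0
Step 3: Compute optimal value.
f(x*) = 8*10.0^2 + 5*10.0 = 850.0


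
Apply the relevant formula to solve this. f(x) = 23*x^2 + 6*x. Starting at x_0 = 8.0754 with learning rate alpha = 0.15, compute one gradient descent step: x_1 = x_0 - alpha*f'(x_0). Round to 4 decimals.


We compute the gradient at x_0 and apply the update.
f'(x) = 46*x + 6
f'(8.0754) = 46*8.0754 + 6 = 377.4684
x_1 = 8.0754 - 0.15*377.4684 = -48.5449


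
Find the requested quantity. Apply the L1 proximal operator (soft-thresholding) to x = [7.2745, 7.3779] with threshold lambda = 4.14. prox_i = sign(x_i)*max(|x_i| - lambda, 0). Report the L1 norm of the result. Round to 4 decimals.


Soft-thresholding with lambda = 4.14:
prox(7.2745) = sign(7.2745)*max(|7.2745| - 4.14, 0) = 3.1345
prox(7.3779) = sign(7.3779)*max(|7.3779| - 4.14, 0) = 3.2379
prox(x) = [3.1345, 3.2379]
||prox(x)||_1 = 3.1345 + 3.2379 = 6.3724


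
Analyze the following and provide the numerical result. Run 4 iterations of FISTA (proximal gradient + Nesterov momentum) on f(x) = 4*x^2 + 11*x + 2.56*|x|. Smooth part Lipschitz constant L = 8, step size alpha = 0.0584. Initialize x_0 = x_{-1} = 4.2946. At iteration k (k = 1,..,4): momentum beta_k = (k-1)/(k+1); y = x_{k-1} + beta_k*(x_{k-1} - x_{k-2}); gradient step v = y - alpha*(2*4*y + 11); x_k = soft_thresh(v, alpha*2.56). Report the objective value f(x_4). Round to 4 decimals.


FISTA on f(x) = 4*x^2 + 11*x + 2.56*|x|
L = 8, alpha = 0.0584
Iteration 1: beta = 0.0, y = 4.2946 + 0.0*(4.2946 - 4.2946) = 4.2946
  grad(y) = 45.3568, v = y - alpha*grad = 1.6458
  prox(v) = soft_thresh(1.6458, 0.1495) = 1.4963
Iteration 2: beta = 0.3333, y = 1.4963 + 0.3333*(1.4963 - 4.2946) = 0.5635
  grad(y) = 15.5078, v = y - alpha*grad = -0.3422
  prox(v) = soft_thresh(-0.3422, 0.1495) = -0.1927
Iteration 3: beta = 0.5, y = -0.1927 + 0.5*(-0.1927 - 1.4963) = -1.0371
  grad(y) = 2.7029, v = y - alpha*grad = -1.195
  prox(v) = soft_thresh(-1.195, 0.1495) = -1.0455
Iteration 4: beta = 0.6, y = -1.0455 + 0.6*(-1.0455 + 0.1927) = -1.5572
  grad(y) = -1.4574, v = y - alpha*grad = -1.4721
  prox(v) = soft_thresh(-1.4721, 0.1495) = -1.3226
f(x_4) = 4*(-1.3226)^2 + 11*(-1.3226) + 2.56*|-1.3226| = -4.1658


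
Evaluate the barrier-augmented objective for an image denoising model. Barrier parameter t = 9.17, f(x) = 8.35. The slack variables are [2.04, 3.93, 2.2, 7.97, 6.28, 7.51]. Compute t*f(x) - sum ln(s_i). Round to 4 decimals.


Step 1: Compute log-barrier.
ln values: [0.7129, 1.3686, 0.7885, 2.0757, 1.8374, 2.0162]
phi = -(0.7129 + 1.3686 + 0.7885 + 2.0757 + 1.8374 + 2.0162) = -8.7993
Step 2: Compute augmented objective.
t*f(x) = 9.17*8.35 = 76.5695
Total = 76.5695 - 8.7993 = 67.7702


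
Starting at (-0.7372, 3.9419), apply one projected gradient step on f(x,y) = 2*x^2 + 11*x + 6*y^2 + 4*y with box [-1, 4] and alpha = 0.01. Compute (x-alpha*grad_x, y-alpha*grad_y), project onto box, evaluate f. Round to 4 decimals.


Step 1: Compute gradient at (-0.7372, 3.9419).
grad_x = 2*2*-0.7372 + 11 = 8.0512
grad_y = 2*6*3.9419 + 4 = 51.3028
Step 2: Gradient step.
x_raw = -0.7372 - 0.01*8.0512 = -0.8177
y_raw = 3.9419 - 0.01*51.3028 = 3.4289
Step 3: Project onto [-1, 4].
x_proj = clip(-0.8177) = -0.8177
y_proj = clip(3.4289) = 3.4289
Step 4: Evaluate f.
f(-0.8177, 3.4289) = 76.6009


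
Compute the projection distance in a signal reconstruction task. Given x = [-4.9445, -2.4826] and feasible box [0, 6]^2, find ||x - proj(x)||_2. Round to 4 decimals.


Project each component onto [0, 6].
clip(-4.9445) = 0.0, clip(-2.4826) = 0.0
Projection = [0.0, 0.0]
Squared diffs: [24.4481, 6.1633]
Distance = sqrt(30.6114) = 5.5328


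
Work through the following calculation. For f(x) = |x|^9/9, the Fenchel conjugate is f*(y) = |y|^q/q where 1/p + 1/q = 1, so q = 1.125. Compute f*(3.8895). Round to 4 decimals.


The conjugate exponent q satisfies 1/p + 1/q = 1.
p = 9, so q = 9/(9 - 1) = 1.125
|y|^q = 3.8895^1.125 = 4.6093
f*(3.8895) = 4.6093 / 1.125 = 4.0971


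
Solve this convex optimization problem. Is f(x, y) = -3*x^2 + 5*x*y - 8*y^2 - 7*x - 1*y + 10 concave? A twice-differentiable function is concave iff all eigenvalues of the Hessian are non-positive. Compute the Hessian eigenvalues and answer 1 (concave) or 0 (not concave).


The Hessian of f(x,y) = -3*x^2 + 5*x*y - 8*y^2 - 7*x - 1*y + 10 is:
H = [[-6, 5], [5, -16]]
Trace = -6 - 16 = -22
Determinant = -6*-16 - (5)^2 = 71
Discriminant = (-22)^2 - 4*71 = 200.0
Eigenvalues: lambda_1 = -18.0711, lambda_2 = -3.9289
The function is concave.

1


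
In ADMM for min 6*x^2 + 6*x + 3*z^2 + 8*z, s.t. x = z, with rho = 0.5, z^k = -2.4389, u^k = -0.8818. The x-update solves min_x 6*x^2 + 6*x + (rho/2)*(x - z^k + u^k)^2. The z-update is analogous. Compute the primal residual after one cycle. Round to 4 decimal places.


ADMM iteration with rho = 0.5, z^k = -2.4389, u^k = -0.8818
Step 1: x-update.
Minimize 6*x^2 + 6*x + (0.5/2)*(x + 2.4389 - 0.8818)^2
FOC: (2*6 + 0.5)*x = -6 + 0.5*(-2.4389 + 0.8818)
x^{k+1} = -0.5423
Step 2: z-update.
Minimize 3*z^2 + 8*z + (0.5/2)*(-0.5423 - z - 0.8818)^2
FOC: (2*3 + 0.5)*z = -8 + 0.5*(-0.5423 - 0.8818)
z^{k+1} = -1.3403
Step 3: u-update.
u^{k+1} = -0.8818 - 0.5423 + 1.3403 = -0.0838
Step 4: Primal residual = |-0.5423 + 1.3403| = 0.798


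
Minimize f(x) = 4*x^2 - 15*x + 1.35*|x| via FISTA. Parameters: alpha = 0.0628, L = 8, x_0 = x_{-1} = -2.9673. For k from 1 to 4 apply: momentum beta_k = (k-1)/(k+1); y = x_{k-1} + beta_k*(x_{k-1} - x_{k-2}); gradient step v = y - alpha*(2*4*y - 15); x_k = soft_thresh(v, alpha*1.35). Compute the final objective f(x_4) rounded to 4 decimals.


FISTA on f(x) = 4*x^2 - 15*x + 1.35*|x|
L = 8, alpha = 0.0628
Iteration 1: beta = 0.0, y = -2.9673 + 0.0*(-2.9673 + 2.9673) = -2.9673
  grad(y) = -38.7384, v = y - alpha*grad = -0.5345
  prox(v) = soft_thresh(-0.5345, 0.0848) = -0.4497
Iteration 2: beta = 0.3333, y = -0.4497 + 0.3333*(-0.4497 + 2.9673) = 0.3894
  grad(y) = -11.8845, v = y - alpha*grad = 1.1358
  prox(v) = soft_thresh(1.1358, 0.0848) = 1.051
Iteration 3: beta = 0.5, y = 1.051 + 0.5*(1.051 + 0.4497) = 1.8014
  grad(y) = -0.589, v = y - alpha*grad = 1.8384
  prox(v) = soft_thresh(1.8384, 0.0848) = 1.7536
Iteration 4: beta = 0.6, y = 1.7536 + 0.6*(1.7536 - 1.051) = 2.1751
  grad(y) = 2.4011, v = y - alpha*grad = 2.0243
  prox(v) = soft_thresh(2.0243, 0.0848) = 1.9396
f(x_4) = 4*1.9396^2 - 15*1.9396 + 1.35*|1.9396| = -11.4274


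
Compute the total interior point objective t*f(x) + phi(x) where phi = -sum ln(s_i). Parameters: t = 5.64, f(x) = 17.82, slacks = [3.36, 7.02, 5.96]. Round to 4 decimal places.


Step 1: Compute log-barrier.
ln values: [1.2119, 1.9488, 1.7851]
phi = -(1.2119 + 1.9488 + 1.7851) = -4.9458
Step 2: Compute augmented objective.
t*f(x) = 5.64*17.82 = 100.5048
Total = 100.5048 - 4.9458 = 95.559


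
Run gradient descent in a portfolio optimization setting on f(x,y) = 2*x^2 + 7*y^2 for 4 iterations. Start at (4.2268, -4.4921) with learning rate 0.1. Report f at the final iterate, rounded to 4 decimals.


Gradient descent on f(x,y) = 2*x^2 + 7*y^2.
Starting point: (4.2268, -4.4921), alpha = 0.1
Step 1: grad_x = 2*2*4.2268 = 16.9072, grad_y = 2*7*-4.4921 = -62.8894
  x_1 = 4.2268 - 0.1*16.9072 = 2.5361
  y_1 = -4.4921 - 0.1*-62.8894 = 1.7968
Step 2: grad_x = 2*2*2.5361 = 10.1443, grad_y = 2*7*1.7968 = 25.1558
  x_2 = 2.5361 - 0.1*10.1443 = 1.5216
  y_2 = 1.7968 - 0.1*25.1558 = -0.7187
Step 3: grad_x = 2*2*1.5216 = 6.0866, grad_y = 2*7*-0.7187 = -10.0623
  x_3 = 1.5216 - 0.1*6.0866 = 0.913
  y_3 = -0.7187 - 0.1*-10.0623 = 0.2875
Step 4: grad_x = 2*2*0.913 = 3.652, grad_y = 2*7*0.2875 = 4.0249
  x_4 = 0.913 - 0.1*3.652 = 0.5478
  y_4 = 0.2875 - 0.1*4.0249 = -0.115
f(0.5478, -0.115) = 2*0.5478^2 + 7*(-0.115)^2 = 0.6927


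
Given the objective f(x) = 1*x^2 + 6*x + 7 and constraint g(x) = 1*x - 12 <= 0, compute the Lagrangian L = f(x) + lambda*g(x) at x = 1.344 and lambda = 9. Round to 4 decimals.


Step 1: Evaluate f(x).
f(1.344) = 1*1.344^2 + 6*1.344 + 7 = 16.8703
Step 2: Evaluate g(x).
g(1.344) = 1*1.344 - 12 = -10.656
Step 3: Compute Lagrangian.
L = 16.8703 + 9*-10.656 = -79.0337


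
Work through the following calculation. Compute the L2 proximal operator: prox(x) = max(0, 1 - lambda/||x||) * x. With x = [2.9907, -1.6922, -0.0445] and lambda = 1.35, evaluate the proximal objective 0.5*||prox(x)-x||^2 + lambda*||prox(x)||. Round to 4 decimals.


Step 1: Compute ||x||.
||x|| = 3.4365
Step 2: Compute scaling factor.
scale = max(0, 1 - 1.35/3.4365) = 0.6072
Step 3: prox(x) = [1.8158, -1.0274, -0.027]
||prox(x)|| = 2.0865
Step 4: Proximal objective.
0.5*||prox-x||^2 = 0.9113
lambda*||prox|| = 2.8168
Total = 3.7281


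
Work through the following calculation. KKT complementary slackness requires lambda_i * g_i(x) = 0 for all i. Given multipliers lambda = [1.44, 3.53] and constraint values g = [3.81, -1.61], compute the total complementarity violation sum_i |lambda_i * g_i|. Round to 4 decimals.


KKT complementary slackness check:
lambda_1 * g_1 = 1.44 * 3.81 = 5.4864
lambda_2 * g_2 = 3.53 * -1.61 = -5.6833
Total violation = 5.4864 + 5.6833 = 11.1697


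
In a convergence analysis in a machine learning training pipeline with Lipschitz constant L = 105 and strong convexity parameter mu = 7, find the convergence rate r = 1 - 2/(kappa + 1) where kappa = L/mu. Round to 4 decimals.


Step 1: Compute the condition number.
kappa = L/mu = 105/7 = 15.0
Step 2: Compute the convergence rate.
r = 1 - 2/(kappa + 1) = 1 - 2*mu/(L + mu) = (L - mu)/(L + mu) = 98/112 = 0.875


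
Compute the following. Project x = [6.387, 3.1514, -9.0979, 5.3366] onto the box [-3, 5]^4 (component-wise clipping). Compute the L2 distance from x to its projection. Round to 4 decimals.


Project each component onto [-3, 5].
clip(6.387) = 5.0, clip(3.1514) = 3.1514, clip(-9.0979) = -3.0, clip(5.3366) = 5.0
Projection = [5.0, 3.1514, -3.0, 5.0]
Squared diffs: [1.9238, 0.0, 37.1844, 0.1133]
Distance = sqrt(39.2215) = 6.2627


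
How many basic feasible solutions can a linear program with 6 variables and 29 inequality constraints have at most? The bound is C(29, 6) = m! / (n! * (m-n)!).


Each vertex corresponds to some choice of n active constraints out of m, so the number of vertices is at most C(m, n) = m! / (n!(m-n)!).
m = 29, n = 6
Numerator: 29 * 28 * 27 * 26 * 25 * 24
Denominator: 6! = 720
C(29, 6) = 475020


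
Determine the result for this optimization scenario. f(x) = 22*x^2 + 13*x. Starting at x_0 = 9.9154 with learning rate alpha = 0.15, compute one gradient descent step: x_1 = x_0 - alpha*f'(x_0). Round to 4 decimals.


We compute the gradient at x_0 and apply the update.
f'(x) = 44*x + 13
f'(9.9154) = 44*9.9154 + 13 = 449.2776
x_1 = 9.9154 - 0.15*449.2776 = -57.4762


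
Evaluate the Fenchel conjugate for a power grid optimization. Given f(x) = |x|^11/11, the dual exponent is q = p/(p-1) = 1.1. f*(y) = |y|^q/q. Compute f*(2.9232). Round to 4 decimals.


The conjugate exponent q satisfies 1/p + 1/q = 1.
p = 11, so q = 11/(11 - 1) = 1.1
|y|^q = 2.9232^1.1 = 3.2542
f*(2.9232) = 3.2542 / 1.1 = 2.9584


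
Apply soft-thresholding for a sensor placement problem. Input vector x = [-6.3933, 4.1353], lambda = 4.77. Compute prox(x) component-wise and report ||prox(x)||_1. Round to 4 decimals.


Soft-thresholding with lambda = 4.77:
prox(-6.3933) = sign(-6.3933)*max(|-6.3933| - 4.77, 0) = -1.6233
prox(4.1353) = sign(4.1353)*max(|4.1353| - 4.77, 0) = 0.0
prox(x) = [-1.6233, 0.0]
||prox(x)||_1 = 1.6233 + 0.0 = 1.6233


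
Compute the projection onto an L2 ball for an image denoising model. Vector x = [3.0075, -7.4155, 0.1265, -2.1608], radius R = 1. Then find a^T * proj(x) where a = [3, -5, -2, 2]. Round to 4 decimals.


Step 1: Compute ||x|| (intermediates to 6 decimals).
||x|| = sqrt(3.0075^2 + (-7.4155)^2 + 0.1265^2 + (-2.1608)^2) = 8.289738
Step 2: Project.
Since ||x|| > R, scale = R/||x|| = 1/8.289738 = 0.120631, proj(x) = scale * x
proj(x) = [0.362798, -0.894539, 0.01526, -0.260659]
Step 3: Dot product.
a^T * proj(x) = 3*0.362798 - 5*(-0.894539) - 2*0.01526 + 2*(-0.260659) = 5.0093


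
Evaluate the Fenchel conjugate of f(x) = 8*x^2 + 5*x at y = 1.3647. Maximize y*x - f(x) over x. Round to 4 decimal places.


f*(y) = sup_x {y*x - a*x^2 - b*x} = sup_x {(y-b)*x - a*x^2}
FOC: (y - b) - 2a*x = 0 => x* = (y - b)/(2a)
x* = (1.3647 - 5)/(2*8) = -0.2272
f*(1.3647) = (y-b)^2/(4a) = (1.3647 - 5)^2/(4*8)
= 13.2154/32 = 0.413


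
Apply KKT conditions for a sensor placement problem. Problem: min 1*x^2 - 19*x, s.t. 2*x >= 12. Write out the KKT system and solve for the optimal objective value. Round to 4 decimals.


Step 1: Try lambda = 0 (constraint inactive).
Stationarity: 2*1*x - 19 = 0
x* = 19/(2*1) = 9.5
Check constraint: 2*9.5 = 19.0 >= 12 -- satisfied.
Step 2: Compute optimal value.
f(x*) = 1*9.5^2 - 19*9.5 = -90.25


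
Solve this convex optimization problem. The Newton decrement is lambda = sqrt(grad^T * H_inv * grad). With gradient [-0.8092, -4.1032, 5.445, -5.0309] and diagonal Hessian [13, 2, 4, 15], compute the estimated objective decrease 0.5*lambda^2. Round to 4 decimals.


Step 1: H is diagonal, so H^(-1) * g = [-0.0622, -2.0516, 1.3613, -0.3354].
Step 2: g^T H^(-1) g = sum_i g_i^2 / H_ii
  = (-0.8092)^2/13 + (-4.1032)^2/2 + (5.445)^2/4 + (-5.0309)^2/15
  = 0.0504 + 8.4181 + 7.412 + 1.6873 = 17.5678
Step 3: Objective decrease = 0.5 * g^T H^(-1) g = 8.7839


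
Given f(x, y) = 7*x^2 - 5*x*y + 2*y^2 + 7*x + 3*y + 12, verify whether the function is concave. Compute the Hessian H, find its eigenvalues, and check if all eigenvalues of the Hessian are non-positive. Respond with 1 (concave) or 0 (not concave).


The Hessian of f(x,y) = 7*x^2 - 5*x*y + 2*y^2 + 7*x + 3*y + 12 is:
H = [[14, -5], [-5, 4]]
Trace = 14 + 4 = 18
Determinant = 14*4 - (-5)^2 = 31
Discriminant = (18)^2 - 4*31 = 200.0
Eigenvalues: lambda_1 = 1.9289, lambda_2 = 16.0711
The function is not concave.

0


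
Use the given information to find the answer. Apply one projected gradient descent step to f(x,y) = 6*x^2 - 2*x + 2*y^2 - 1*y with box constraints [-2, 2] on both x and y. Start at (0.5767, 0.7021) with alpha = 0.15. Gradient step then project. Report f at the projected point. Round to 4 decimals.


Step 1: Compute gradient at (0.5767, 0.7021).
grad_x = 2*6*0.5767 - 2 = 4.9204
grad_y = 2*2*0.7021 - 1 = 1.8084
Step 2: Gradient step.
x_raw = 0.5767 - 0.15*4.9204 = -0.1614
y_raw = 0.7021 - 0.15*1.8084 = 0.4308
Step 3: Project onto [-2, 2].
x_proj = clip(-0.1614) = -0.1614
y_proj = clip(0.4308) = 0.4308
Step 4: Evaluate f.
f(-0.1614, 0.4308) = 0.4193


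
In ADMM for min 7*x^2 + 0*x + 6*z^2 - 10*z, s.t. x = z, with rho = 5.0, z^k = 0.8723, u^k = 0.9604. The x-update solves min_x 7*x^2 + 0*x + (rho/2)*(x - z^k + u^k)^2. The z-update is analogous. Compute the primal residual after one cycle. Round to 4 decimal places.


ADMM iteration with rho = 5.0, z^k = 0.8723, u^k = 0.9604
Step 1: x-update.
Minimize 7*x^2 + 0*x + (5.0/2)*(x - 0.8723 + 0.9604)^2
FOC: (2*7 + 5.0)*x = 0 + 5.0*(0.8723 - 0.9604)
x^{k+1} = -0.0232
Step 2: z-update.
Minimize 6*z^2 - 10*z + (5.0/2)*(-0.0232 - z + 0.9604)^2
FOC: (2*6 + 5.0)*z = 10 + 5.0*(-0.0232 + 0.9604)
z^{k+1} = 0.8639
Step 3: u-update.
u^{k+1} = 0.9604 - 0.0232 - 0.8639 = 0.0733
Step 4: Primal residual = |-0.0232 - 0.8639| = 0.8871


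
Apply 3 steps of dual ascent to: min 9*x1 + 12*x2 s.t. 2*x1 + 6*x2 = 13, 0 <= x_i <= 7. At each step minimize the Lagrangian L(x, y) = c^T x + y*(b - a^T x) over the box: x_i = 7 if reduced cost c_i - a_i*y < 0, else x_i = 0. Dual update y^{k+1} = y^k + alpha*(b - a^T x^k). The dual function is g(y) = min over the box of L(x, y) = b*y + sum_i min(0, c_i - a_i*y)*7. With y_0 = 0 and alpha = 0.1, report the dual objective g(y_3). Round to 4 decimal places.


Dual ascent for LP: min 9*x1 + 12*x2, 2*x1 + 6*x2 = 13, 0 <= x_i <= 7
Step 1: y^k = 0.0, reduced costs: (9.0, 12.0)
  x^k = (0.0, 0.0), subgradient = b - a^T x = 13.0
  y^{k+1} = 0.0 + 0.1*13.0 = 1.3
Step 2: y^k = 1.3, reduced costs: (6.4, 4.2)
  x^k = (0.0, 0.0), subgradient = b - a^T x = 13.0
  y^{k+1} = 1.3 + 0.1*13.0 = 2.6
Step 3: y^k = 2.6, reduced costs: (3.8, -3.6)
  x^k = (0.0, 7.0), subgradient = b - a^T x = -29.0
  y^{k+1} = 2.6 + 0.1*-29.0 = -0.3
Dual objective at y_3 = -0.3: reduced costs (9.6, 13.8), box minimizer x = (0.0, 0.0)
g(y_3) = b*y + (c1 - a1*y)*x1 + (c2 - a2*y)*x2 = 13*(-0.3) + 9.6*0.0 + 13.8*0.0 = -3.9 + 0.0 + 0.0 = -3.9


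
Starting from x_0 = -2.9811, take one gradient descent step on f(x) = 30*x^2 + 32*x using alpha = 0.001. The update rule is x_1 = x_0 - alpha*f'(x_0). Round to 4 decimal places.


We compute the gradient at x_0 and apply the update.
f'(x) = 60*x + 32
f'(-2.9811) = 60*-2.9811 + 32 = -146.866
x_1 = -2.9811 - 0.001*-146.866 = -2.8342


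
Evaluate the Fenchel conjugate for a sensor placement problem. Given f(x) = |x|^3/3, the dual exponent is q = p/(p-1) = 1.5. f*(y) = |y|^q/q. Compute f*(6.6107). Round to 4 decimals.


The conjugate exponent q satisfies 1/p + 1/q = 1.
p = 3, so q = 3/(3 - 1) = 1.5
|y|^q = 6.6107^1.5 = 16.997
f*(6.6107) = 16.997 / 1.5 = 11.3313


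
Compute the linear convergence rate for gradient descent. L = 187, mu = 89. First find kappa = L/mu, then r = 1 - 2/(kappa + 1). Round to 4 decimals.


Step 1: Compute the condition number.
kappa = L/mu = 187/89 = 2.1011
Step 2: Compute the convergence rate.
r = 1 - 2/(kappa + 1) = 1 - 2*mu/(L + mu) = (L - mu)/(L + mu) = 98/276 = 0.3551


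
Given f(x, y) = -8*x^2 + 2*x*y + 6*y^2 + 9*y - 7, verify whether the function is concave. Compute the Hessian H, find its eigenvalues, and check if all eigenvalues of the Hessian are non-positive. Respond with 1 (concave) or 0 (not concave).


The Hessian of f(x,y) = -8*x^2 + 2*x*y + 6*y^2 + 9*y - 7 is:
H = [[-16, 2], [2, 12]]
Trace = -16 + 12 = -4
Determinant = -16*12 - (2)^2 = -196
Discriminant = (-4)^2 - 4*-196 = 800.0
Eigenvalues: lambda_1 = -16.1421, lambda_2 = 12.1421
The function is not concave.

0
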